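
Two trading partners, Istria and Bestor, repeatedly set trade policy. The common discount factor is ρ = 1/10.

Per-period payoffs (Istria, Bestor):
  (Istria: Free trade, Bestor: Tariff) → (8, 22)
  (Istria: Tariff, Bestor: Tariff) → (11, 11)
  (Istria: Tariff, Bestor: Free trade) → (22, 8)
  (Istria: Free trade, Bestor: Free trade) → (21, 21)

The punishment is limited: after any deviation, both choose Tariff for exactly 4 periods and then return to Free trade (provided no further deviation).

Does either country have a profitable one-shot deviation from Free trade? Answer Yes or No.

No

Comparing payoff streams over the 5 periods until play realigns: cooperate → 21(1+ρ+…+ρ^4); deviate → 22 + 11(ρ+…+ρ^4).
Cooperation is sustained iff (21−11)(ρ+…+ρ^4) ≥ 22−21.
ρ+…+ρ^4 = 1/10·(1−(1/10)^4)/(1−1/10) = 0.1111, and (22−21)/(21−11) = 0.1000.
0.1111 ≥ 0.1000, so cooperation is sustainable.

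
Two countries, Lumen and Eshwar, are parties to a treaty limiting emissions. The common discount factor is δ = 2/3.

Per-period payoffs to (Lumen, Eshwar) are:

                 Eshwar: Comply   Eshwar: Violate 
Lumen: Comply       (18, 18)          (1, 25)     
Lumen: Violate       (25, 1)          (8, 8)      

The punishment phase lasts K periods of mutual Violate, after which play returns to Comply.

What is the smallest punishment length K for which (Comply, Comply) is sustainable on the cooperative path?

2

No profitable deviation requires (18−8)(δ+…+δ^K) ≥ 25−18, i.e. δ+…+δ^K ≥ 7/10 ≈ 0.7000.
With δ = 2/3, the partial sums are K=1: 0.6667, K=2: 1.1111.
K = 2 is the first length at which the sum reaches 0.7000.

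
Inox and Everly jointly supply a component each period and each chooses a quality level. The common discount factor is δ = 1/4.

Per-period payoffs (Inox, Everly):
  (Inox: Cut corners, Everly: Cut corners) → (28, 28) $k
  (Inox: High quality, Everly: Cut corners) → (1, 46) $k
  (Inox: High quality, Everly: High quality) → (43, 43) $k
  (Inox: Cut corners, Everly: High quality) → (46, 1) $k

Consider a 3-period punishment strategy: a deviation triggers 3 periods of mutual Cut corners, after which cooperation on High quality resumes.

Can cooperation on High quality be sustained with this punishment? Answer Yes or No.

Yes

IC: δ+…+δ^3 ≥ (46−43)/(43−28) = 1/5.
At δ = 1/4: partial sum = 0.3281 ≥ 0.2000. Cooperation sustainable.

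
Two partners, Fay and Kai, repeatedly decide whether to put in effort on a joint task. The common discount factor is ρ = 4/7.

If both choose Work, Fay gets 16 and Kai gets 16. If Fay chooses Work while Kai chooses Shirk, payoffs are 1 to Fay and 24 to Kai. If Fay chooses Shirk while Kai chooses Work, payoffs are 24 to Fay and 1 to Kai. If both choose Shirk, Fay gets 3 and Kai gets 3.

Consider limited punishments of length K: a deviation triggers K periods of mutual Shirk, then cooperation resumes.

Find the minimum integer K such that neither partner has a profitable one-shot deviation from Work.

2

Need Σ_{k=1}^{K} ρ^k ≥ (24−16)/(16−3) = 0.6154 at ρ = 4/7.
At K = 1 the sum is 0.5714 < 0.6154; at K = 2 it is 0.8980 ≥ 0.6154.
So the minimum punishment length is K = 2.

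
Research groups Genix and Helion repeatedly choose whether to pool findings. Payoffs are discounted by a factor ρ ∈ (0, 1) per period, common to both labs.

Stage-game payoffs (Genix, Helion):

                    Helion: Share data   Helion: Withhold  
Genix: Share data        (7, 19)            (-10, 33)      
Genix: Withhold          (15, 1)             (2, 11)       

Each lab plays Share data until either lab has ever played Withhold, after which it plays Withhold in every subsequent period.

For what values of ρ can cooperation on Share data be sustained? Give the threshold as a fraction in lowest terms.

Genix's threshold: (15−7)/(15−2) = 8/13.
Helion's threshold: (33−19)/(33−11) = 7/11.
8/13 < 7/11, so Helion binds and ρ* = 7/11.

7/11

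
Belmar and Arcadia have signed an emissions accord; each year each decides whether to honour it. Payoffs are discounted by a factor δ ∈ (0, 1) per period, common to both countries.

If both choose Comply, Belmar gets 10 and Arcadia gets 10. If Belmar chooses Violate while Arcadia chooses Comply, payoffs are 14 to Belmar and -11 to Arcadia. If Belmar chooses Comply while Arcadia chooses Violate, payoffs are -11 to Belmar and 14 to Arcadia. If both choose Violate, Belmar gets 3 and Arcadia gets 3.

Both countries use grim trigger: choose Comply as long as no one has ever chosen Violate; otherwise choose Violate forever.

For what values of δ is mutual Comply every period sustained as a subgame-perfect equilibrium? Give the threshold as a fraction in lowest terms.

4/11

Cooperation forever yields 10 each period: 10/(1−δ).
Deviating yields 14 once, then 3 forever: 14 + 3δ/(1−δ).
No profitable deviation requires 10/(1−δ) ≥ 14 + 3δ/(1−δ).
Multiplying by (1−δ): 10 ≥ 14(1−δ) + 3δ = 14 − 11δ.
So 11δ ≥ 4, i.e. δ ≥ 4/11.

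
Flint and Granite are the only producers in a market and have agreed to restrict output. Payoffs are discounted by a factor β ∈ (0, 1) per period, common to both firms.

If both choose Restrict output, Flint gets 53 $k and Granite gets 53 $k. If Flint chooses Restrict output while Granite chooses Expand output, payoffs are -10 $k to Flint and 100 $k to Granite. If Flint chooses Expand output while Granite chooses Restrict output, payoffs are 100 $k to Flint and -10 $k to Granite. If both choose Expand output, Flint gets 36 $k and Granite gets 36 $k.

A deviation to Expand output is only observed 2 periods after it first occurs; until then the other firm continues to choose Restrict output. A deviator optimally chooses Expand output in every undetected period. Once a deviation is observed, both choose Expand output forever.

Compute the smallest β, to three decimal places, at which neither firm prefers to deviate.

The best deviation is to choose Expand output for all 2 undetected periods, earning 100 each, then 36 forever once detected.
Deviation value: 100(1−β^2)/(1−β) + 36β^2/(1−β); cooperation value: 53/(1−β).
IC: 53 ≥ 100(1−β^2) + 36β^2 = 100 − 64β^2.
So β^2 ≥ 47/64, giving β ≥ (47/64)^(1/2) ≈ 0.857.

0.857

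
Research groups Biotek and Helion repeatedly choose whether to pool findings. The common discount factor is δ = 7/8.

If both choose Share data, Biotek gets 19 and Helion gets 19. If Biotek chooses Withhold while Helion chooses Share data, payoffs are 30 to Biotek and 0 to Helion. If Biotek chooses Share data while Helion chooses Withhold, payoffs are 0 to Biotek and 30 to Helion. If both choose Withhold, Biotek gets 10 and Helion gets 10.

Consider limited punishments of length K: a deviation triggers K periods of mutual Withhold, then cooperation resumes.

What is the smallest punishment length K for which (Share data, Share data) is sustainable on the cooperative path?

2

IC: δ(1−δ^K)/(1−δ) ≥ (30−19)/(19−10) = 11/9.
With δ = 7/8: need 1 − δ^K ≥ 11/9·(1−7/8)/(7/8), i.e. δ^K ≤ 0.8254.
Since (7/8)^1 = 0.8750 and (7/8)^2 = 0.7656, the smallest such K is 2.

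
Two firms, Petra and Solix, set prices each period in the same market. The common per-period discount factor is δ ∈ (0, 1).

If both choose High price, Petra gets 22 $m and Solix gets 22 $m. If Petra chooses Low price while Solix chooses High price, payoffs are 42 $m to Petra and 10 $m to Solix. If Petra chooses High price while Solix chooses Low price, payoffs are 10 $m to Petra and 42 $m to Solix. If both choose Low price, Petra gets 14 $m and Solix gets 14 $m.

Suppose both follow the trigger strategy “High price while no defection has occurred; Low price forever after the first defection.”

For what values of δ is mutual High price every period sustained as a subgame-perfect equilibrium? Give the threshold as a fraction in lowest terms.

Under grim trigger the critical discount factor is (T−C)/(T−P) with T = 42, C = 22, P = 14.
δ* = (42−22)/(42−14) = 20/28 = 5/7.

5/7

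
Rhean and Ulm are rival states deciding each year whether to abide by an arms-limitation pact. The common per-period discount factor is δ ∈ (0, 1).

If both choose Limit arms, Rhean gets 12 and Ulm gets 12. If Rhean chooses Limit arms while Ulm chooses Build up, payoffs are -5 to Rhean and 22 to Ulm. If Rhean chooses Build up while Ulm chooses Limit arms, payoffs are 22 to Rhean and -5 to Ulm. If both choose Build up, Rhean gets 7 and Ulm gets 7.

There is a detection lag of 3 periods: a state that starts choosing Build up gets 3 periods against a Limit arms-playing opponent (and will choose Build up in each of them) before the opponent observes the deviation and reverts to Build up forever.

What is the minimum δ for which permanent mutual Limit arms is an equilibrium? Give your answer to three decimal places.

0.874

A deviator earns 22 for 3 periods, then 7 forever; cooperating earns 12 forever. Multiplying the IC by (1−δ):
12 ≥ 22(1−δ^3) + 7δ^3, so 15·δ^3 ≥ 10 and δ^3 ≥ 2/3.
δ ≥ (2/3)^(1/3) ≈ 0.874.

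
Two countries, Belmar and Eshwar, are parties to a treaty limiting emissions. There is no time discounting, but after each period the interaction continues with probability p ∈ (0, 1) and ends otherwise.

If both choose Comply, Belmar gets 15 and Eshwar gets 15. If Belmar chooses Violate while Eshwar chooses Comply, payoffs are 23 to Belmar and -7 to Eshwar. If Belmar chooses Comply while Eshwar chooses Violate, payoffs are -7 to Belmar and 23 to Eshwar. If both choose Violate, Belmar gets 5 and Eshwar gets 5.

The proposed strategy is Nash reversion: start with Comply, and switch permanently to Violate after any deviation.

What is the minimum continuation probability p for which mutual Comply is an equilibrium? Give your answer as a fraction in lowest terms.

4/9

Expected cooperation value is 15 + p·15 + p²·15 + … = 15/(1−p); deviation gives 23 + p·5/(1−p).
15 ≥ 23(1−p) + 5p ⇒ 18p ≥ 8 ⇒ p ≥ 8/18 = 4/9.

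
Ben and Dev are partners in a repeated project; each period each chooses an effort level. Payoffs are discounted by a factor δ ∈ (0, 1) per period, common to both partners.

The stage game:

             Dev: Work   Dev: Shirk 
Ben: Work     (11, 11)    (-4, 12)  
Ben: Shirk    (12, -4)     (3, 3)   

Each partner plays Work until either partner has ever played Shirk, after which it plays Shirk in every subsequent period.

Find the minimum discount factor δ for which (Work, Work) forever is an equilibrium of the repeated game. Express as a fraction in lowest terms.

One-period gain from deviating is 12 − 11 = 1. The loss is 11 − 3 = 8 in every subsequent period, with present value 8·δ/(1−δ).
Deviation is unprofitable when 8·δ/(1−δ) ≥ 1, i.e. δ/(1−δ) ≥ 1/8.
Equivalently δ ≥ 1/(1+8) = 1/9.

1/9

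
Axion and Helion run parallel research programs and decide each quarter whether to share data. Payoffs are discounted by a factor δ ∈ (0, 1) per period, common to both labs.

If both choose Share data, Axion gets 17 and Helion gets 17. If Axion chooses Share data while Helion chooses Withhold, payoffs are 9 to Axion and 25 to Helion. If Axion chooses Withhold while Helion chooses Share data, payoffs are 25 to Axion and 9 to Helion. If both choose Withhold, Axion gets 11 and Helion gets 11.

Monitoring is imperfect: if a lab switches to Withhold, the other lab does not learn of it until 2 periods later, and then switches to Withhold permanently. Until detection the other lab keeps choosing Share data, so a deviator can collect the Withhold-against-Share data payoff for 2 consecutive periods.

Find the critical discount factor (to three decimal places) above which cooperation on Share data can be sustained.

0.756

A deviator earns 25 for 2 periods, then 11 forever; cooperating earns 17 forever. Multiplying the IC by (1−δ):
17 ≥ 25(1−δ^2) + 11δ^2, so 14·δ^2 ≥ 8 and δ^2 ≥ 4/7.
δ ≥ (4/7)^(1/2) ≈ 0.756.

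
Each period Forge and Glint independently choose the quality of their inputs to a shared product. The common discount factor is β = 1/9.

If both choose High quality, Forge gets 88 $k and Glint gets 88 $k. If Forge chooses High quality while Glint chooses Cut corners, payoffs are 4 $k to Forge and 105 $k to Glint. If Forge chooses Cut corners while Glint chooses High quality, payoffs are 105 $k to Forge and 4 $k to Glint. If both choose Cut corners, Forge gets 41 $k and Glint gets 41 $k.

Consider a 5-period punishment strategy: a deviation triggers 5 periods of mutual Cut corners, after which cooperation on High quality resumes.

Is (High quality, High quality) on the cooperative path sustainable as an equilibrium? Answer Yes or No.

No

Comparing payoff streams over the 6 periods until play realigns: cooperate → 88(1+β+…+β^5); deviate → 105 + 41(β+…+β^5).
Cooperation is sustained iff (88−41)(β+…+β^5) ≥ 105−88.
β+…+β^5 = 1/9·(1−(1/9)^5)/(1−1/9) = 0.1250, and (105−88)/(88−41) = 0.3617.
0.1250 < 0.3617, so cooperation is not sustainable.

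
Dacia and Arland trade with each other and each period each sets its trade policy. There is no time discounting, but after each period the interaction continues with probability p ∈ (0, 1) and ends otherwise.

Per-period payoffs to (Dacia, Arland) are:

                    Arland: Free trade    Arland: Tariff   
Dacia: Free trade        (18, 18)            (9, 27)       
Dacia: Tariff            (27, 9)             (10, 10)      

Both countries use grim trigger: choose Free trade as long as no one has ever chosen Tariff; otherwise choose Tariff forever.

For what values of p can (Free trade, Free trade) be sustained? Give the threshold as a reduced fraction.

Expected cooperation value is 18 + p·18 + p²·18 + … = 18/(1−p); deviation gives 27 + p·10/(1−p).
18 ≥ 27(1−p) + 10p ⇒ 17p ≥ 9 ⇒ p ≥ 9/17.

9/17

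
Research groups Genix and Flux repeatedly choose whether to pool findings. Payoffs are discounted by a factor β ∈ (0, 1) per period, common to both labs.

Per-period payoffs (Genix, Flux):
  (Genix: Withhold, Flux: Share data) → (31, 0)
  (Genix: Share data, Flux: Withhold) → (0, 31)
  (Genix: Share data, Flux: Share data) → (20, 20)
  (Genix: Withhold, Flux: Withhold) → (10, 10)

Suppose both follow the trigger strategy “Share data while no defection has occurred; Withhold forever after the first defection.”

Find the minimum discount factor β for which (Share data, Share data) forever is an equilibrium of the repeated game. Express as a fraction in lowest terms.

11/21

One-period gain from deviating is 31 − 20 = 11. The loss is 20 − 10 = 10 in every subsequent period, with present value 10·β/(1−β).
Deviation is unprofitable when 10·β/(1−β) ≥ 11, i.e. β/(1−β) ≥ 11/10.
Equivalently β ≥ 11/(11+10) = 11/21.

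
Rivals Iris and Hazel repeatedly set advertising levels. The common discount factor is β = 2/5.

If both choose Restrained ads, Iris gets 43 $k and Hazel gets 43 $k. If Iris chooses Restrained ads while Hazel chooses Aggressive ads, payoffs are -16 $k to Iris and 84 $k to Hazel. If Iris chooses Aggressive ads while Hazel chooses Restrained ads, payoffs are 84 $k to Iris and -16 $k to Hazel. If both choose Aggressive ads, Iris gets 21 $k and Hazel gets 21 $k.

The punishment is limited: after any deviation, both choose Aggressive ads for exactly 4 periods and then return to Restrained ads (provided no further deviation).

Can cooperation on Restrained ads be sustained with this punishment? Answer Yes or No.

No

A one-shot deviation gives 84 now, then 21 for 4 periods, then back to 43.
Gain from deviating: (84−43) today; loss: (43−21) in each of the next 4 periods.
No-deviation condition: (43−21)(β+…+β^4) ≥ 84−43, i.e. β+…+β^4 ≥ 41/22.
At β = 2/5: β+…+β^4 = 0.6496 < 1.8636.
So cooperation is not sustainable.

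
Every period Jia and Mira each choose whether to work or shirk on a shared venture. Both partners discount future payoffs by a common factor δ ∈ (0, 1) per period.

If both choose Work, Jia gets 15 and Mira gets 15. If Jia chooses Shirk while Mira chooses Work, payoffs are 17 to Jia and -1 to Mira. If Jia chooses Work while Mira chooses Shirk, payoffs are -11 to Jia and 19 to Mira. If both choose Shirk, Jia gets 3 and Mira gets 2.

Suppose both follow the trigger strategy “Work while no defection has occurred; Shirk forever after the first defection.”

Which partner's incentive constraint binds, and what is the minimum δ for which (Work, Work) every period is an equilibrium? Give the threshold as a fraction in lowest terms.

Jia's threshold: (17−15)/(17−3) = 1/7.
Mira's threshold: (19−15)/(19−2) = 4/17.
1/7 < 4/17, so Mira binds and δ* = 4/17.

Mira; δ ≥ 4/17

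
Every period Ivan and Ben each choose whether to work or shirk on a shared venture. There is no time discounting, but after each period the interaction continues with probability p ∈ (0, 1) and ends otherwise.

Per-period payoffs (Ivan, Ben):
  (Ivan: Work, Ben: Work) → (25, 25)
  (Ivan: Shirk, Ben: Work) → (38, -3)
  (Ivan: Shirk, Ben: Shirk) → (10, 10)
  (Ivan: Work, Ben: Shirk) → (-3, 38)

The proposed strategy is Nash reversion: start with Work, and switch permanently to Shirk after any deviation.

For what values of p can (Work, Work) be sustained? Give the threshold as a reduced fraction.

13/28

Expected cooperation value is 25 + p·25 + p²·25 + … = 25/(1−p); deviation gives 38 + p·10/(1−p).
25 ≥ 38(1−p) + 10p ⇒ 28p ≥ 13 ⇒ p ≥ 13/28.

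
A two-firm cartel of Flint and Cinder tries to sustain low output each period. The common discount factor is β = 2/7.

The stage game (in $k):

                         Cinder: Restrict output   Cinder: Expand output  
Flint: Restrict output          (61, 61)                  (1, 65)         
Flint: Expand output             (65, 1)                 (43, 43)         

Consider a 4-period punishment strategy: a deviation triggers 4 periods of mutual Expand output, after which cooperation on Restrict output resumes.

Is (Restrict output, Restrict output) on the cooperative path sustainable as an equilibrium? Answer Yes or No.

Yes

Comparing payoff streams over the 5 periods until play realigns: cooperate → 61(1+β+…+β^4); deviate → 65 + 43(β+…+β^4).
Cooperation is sustained iff (61−43)(β+…+β^4) ≥ 65−61.
β+…+β^4 = 2/7·(1−(2/7)^4)/(1−2/7) = 0.3973, and (65−61)/(61−43) = 0.2222.
0.3973 ≥ 0.2222, so cooperation is sustainable.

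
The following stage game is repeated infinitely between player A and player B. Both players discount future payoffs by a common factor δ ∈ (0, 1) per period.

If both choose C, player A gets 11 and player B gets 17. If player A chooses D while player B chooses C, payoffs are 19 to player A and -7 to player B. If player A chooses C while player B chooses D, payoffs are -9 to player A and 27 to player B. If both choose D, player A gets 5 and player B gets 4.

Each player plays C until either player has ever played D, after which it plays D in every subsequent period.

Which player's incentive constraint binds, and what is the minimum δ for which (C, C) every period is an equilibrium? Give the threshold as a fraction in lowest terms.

player A; δ ≥ 4/7

player A: cooperation gives 11 each period; deviation gives 19 once then 5 forever.
  11/(1−δ) ≥ 19 + 5δ/(1−δ) ⇒ δ ≥ 8/14 = 4/7.
player B: cooperation gives 17 each period; deviation gives 27 once then 4 forever.
  δ ≥ 10/23.
Both must hold, so the binding constraint is player A's: δ ≥ 4/7.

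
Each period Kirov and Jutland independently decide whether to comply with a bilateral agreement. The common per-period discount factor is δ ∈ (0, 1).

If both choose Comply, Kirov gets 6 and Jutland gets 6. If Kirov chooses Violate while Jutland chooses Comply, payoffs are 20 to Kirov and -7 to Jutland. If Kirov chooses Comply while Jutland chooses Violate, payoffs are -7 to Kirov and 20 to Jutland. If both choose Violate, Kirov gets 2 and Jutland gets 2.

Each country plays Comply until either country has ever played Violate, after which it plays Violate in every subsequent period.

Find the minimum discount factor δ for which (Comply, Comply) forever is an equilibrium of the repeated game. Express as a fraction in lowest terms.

7/9

Under grim trigger the critical discount factor is (T−C)/(T−P) with T = 20, C = 6, P = 2.
δ* = (20−6)/(20−2) = 14/18 = 7/9.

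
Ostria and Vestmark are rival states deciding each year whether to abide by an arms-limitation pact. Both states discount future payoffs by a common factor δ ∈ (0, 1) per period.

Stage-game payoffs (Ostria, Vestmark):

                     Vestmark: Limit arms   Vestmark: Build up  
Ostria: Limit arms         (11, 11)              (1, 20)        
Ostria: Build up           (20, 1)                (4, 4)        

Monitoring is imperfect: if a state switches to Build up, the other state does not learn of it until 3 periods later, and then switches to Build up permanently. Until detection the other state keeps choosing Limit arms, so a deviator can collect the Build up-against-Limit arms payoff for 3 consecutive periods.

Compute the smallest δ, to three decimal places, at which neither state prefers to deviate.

0.825

A deviator earns 20 for 3 periods, then 4 forever; cooperating earns 11 forever. Multiplying the IC by (1−δ):
11 ≥ 20(1−δ^3) + 4δ^3, so 16·δ^3 ≥ 9 and δ^3 ≥ 9/16.
δ ≥ (9/16)^(1/3) ≈ 0.825.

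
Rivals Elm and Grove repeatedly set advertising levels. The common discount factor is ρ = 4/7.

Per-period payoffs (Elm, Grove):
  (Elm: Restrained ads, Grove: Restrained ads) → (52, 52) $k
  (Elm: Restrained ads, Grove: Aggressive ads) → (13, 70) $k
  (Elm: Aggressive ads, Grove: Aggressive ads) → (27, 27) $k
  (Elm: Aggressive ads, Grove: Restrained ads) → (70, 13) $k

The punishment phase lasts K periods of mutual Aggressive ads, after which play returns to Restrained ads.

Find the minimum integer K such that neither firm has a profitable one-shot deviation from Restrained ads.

IC: ρ(1−ρ^K)/(1−ρ) ≥ (70−52)/(52−27) = 18/25.
With ρ = 4/7: need 1 − ρ^K ≥ 18/25·(1−4/7)/(4/7), i.e. ρ^K ≤ 0.4600.
Since (4/7)^1 = 0.5714 and (4/7)^2 = 0.3265, the smallest such K is 2.

2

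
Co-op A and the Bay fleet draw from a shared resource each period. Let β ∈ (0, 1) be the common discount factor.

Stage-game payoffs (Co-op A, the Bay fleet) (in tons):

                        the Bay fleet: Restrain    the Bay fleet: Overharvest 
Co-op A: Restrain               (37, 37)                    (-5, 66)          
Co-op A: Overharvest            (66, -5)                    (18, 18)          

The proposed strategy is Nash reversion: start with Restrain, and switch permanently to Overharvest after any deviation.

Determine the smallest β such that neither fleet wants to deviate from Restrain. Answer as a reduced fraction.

29/48

37/(1−β) ≥ 66 + 18β/(1−β)
37 ≥ 66 − 48β
β ≥ 29/48.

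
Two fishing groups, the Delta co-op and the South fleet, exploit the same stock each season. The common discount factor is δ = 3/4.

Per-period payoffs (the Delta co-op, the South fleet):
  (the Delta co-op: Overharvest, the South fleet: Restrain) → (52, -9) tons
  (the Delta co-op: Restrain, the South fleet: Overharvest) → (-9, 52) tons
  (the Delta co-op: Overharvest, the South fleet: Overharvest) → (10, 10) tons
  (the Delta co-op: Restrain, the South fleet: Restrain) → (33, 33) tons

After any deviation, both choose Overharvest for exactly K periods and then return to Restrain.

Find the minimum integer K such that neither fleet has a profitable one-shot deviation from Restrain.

2

No profitable deviation requires (33−10)(δ+…+δ^K) ≥ 52−33, i.e. δ+…+δ^K ≥ 19/23 ≈ 0.8261.
With δ = 3/4, the partial sums are K=1: 0.7500, K=2: 1.3125.
K = 2 is the first length at which the sum reaches 0.8261.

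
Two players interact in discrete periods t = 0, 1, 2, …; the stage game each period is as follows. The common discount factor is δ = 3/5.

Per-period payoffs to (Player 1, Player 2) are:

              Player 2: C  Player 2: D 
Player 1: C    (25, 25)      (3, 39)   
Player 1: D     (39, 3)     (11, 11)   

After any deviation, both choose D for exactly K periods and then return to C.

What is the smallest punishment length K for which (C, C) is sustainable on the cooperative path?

3

No profitable deviation requires (25−11)(δ+…+δ^K) ≥ 39−25, i.e. δ+…+δ^K ≥ 1 ≈ 1.0000.
With δ = 3/5, the partial sums are K=1: 0.6000, K=2: 0.9600, K=3: 1.1760.
K = 3 is the first length at which the sum reaches 1.0000.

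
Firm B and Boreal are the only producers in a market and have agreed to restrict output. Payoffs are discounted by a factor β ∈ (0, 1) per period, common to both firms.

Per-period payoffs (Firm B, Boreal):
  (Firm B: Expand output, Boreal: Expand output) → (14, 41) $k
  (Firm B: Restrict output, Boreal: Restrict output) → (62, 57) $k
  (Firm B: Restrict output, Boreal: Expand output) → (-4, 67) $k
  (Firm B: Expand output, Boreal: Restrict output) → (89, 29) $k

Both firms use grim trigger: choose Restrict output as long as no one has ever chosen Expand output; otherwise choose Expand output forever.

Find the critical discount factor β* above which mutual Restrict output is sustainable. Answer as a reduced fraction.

For Firm B: deviation gain 89−62 = 27, per-period punishment loss 62−14 = 48. IC gives β ≥ 27/75 = 9/25.
For Boreal: gain 10, loss 16 per period, so β ≥ 10/26 = 5/13.
The tighter constraint is Boreal's, so cooperation needs β ≥ 5/13.

5/13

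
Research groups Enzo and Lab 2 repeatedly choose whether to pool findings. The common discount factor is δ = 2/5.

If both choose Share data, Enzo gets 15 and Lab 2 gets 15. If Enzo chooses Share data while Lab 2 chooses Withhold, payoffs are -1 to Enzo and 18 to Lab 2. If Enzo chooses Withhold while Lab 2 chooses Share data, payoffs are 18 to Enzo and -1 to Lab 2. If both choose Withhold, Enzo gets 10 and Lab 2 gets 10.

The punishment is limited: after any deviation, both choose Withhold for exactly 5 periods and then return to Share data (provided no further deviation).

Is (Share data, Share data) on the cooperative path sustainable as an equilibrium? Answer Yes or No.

Yes

Comparing payoff streams over the 6 periods until play realigns: cooperate → 15(1+δ+…+δ^5); deviate → 18 + 10(δ+…+δ^5).
Cooperation is sustained iff (15−10)(δ+…+δ^5) ≥ 18−15.
δ+…+δ^5 = 2/5·(1−(2/5)^5)/(1−2/5) = 0.6598, and (18−15)/(15−10) = 0.6000.
0.6598 ≥ 0.6000, so cooperation is sustainable.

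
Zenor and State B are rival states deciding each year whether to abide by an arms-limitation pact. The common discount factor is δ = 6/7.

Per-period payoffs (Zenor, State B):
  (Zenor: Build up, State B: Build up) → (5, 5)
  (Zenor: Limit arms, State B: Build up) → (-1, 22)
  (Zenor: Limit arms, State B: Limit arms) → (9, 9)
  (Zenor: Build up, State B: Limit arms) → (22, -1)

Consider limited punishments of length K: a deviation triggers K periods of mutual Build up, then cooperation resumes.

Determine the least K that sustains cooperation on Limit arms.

Need Σ_{k=1}^{K} δ^k ≥ (22−9)/(9−5) = 3.2500 at δ = 6/7.
At K = 5 the sum is 3.2240 < 3.2500; at K = 6 it is 3.6206 ≥ 3.2500.
So the minimum punishment length is K = 6.

6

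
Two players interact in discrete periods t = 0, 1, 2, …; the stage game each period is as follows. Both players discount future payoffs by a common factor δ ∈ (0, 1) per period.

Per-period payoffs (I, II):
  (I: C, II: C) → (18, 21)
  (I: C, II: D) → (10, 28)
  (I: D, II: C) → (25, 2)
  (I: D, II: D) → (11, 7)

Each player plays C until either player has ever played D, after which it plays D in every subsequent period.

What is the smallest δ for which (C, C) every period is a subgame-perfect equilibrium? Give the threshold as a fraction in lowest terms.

1/2

I's threshold: (25−18)/(25−11) = 1/2.
II's threshold: (28−21)/(28−7) = 1/3.
1/2 > 1/3, so I binds and δ* = 1/2.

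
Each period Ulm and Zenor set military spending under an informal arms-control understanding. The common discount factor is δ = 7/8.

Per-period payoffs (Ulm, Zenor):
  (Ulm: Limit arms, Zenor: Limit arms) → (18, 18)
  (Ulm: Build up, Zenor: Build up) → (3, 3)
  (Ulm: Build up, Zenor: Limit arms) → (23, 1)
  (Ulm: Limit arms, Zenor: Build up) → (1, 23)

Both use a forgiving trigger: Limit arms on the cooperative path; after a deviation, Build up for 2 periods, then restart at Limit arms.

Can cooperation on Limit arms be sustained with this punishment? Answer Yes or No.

Yes

A one-shot deviation gives 23 now, then 3 for 2 periods, then back to 18.
Gain from deviating: (23−18) today; loss: (18−3) in each of the next 2 periods.
No-deviation condition: (18−3)(δ+…+δ^2) ≥ 23−18, i.e. δ+…+δ^2 ≥ 1/3.
At δ = 7/8: δ+…+δ^2 = 1.6406 ≥ 0.3333.
So cooperation is sustainable.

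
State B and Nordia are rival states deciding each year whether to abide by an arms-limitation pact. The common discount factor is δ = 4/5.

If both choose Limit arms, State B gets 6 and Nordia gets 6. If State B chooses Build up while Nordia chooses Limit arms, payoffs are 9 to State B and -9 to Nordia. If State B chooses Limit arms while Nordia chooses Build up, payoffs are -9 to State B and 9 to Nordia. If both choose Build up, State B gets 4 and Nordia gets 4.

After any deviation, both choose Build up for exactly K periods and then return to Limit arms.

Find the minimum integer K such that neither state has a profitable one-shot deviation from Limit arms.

3

IC: δ(1−δ^K)/(1−δ) ≥ (9−6)/(6−4) = 3/2.
With δ = 4/5: need 1 − δ^K ≥ 3/2·(1−4/5)/(4/5), i.e. δ^K ≤ 0.6250.
Since (4/5)^2 = 0.6400 and (4/5)^3 = 0.5120, the smallest such K is 3.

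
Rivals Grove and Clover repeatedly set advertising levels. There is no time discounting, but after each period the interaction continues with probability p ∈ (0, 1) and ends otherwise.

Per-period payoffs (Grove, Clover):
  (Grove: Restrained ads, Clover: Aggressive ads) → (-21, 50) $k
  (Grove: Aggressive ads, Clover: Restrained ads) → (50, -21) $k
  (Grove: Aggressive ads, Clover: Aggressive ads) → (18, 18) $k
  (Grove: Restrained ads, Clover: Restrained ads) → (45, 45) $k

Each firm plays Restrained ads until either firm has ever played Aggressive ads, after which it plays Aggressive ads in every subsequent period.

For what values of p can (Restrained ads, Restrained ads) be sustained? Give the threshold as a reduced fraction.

5/32

Expected cooperation value is 45 + p·45 + p²·45 + … = 45/(1−p); deviation gives 50 + p·18/(1−p).
45 ≥ 50(1−p) + 18p ⇒ 32p ≥ 5 ⇒ p ≥ 5/32.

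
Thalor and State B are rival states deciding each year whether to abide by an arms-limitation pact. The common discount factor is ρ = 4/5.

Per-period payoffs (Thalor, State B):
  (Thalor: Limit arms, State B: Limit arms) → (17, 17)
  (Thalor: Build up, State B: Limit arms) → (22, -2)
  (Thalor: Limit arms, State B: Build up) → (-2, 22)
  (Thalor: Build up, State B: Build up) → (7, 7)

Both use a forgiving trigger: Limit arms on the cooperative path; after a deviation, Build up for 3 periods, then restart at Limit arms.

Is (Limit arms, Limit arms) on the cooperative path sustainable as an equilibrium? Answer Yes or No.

Yes

A one-shot deviation gives 22 now, then 7 for 3 periods, then back to 17.
Gain from deviating: (22−17) today; loss: (17−7) in each of the next 3 periods.
No-deviation condition: (17−7)(ρ+…+ρ^3) ≥ 22−17, i.e. ρ+…+ρ^3 ≥ 1/2.
At ρ = 4/5: ρ+…+ρ^3 = 1.9520 ≥ 0.5000.
So cooperation is sustainable.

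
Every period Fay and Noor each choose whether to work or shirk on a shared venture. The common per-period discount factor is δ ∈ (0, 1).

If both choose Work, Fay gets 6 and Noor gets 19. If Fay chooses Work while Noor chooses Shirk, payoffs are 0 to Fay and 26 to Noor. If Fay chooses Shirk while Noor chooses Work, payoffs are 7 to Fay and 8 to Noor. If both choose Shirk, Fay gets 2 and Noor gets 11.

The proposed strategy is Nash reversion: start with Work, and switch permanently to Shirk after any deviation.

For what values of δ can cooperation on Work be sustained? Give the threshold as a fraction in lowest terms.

Fay: cooperation gives 6 each period; deviation gives 7 once then 2 forever.
  6/(1−δ) ≥ 7 + 2δ/(1−δ) ⇒ δ ≥ 1/5.
Noor: cooperation gives 19 each period; deviation gives 26 once then 11 forever.
  δ ≥ 7/15.
Both must hold, so the binding constraint is Noor's: δ ≥ 7/15.

7/15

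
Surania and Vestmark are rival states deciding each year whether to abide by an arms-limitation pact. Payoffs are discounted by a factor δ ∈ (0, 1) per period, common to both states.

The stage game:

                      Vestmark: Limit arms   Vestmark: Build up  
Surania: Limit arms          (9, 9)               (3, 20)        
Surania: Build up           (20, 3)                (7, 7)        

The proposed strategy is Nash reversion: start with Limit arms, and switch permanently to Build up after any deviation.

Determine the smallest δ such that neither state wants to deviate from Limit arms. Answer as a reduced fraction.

Cooperation forever yields 9 each period: 9/(1−δ).
Deviating yields 20 once, then 7 forever: 20 + 7δ/(1−δ).
No profitable deviation requires 9/(1−δ) ≥ 20 + 7δ/(1−δ).
Multiplying by (1−δ): 9 ≥ 20(1−δ) + 7δ = 20 − 13δ.
So 13δ ≥ 11, i.e. δ ≥ 11/13.

11/13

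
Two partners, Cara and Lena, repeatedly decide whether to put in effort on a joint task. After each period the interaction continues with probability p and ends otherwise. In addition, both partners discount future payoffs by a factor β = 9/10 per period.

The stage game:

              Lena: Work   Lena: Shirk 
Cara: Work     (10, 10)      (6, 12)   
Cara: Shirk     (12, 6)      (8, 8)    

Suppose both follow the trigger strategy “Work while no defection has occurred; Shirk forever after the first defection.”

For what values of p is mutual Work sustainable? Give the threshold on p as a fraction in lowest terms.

5/9

With continuation probability p and discount β, the effective per-period discount factor is βp.
Grim-trigger IC: βp ≥ (12−10)/(12−8) = 1/2.
So p ≥ (1/2)/(9/10) = 5/9.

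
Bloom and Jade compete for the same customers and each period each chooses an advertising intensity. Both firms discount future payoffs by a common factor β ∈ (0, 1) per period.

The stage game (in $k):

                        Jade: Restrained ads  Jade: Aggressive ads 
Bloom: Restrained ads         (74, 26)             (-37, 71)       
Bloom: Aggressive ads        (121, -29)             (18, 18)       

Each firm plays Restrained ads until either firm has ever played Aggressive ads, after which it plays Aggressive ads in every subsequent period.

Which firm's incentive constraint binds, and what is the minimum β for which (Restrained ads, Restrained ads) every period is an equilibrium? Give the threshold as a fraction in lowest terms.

Bloom's threshold: (121−74)/(121−18) = 47/103.
Jade's threshold: (71−26)/(71−18) = 45/53.
47/103 < 45/53, so Jade binds and β* = 45/53.

Jade; β ≥ 45/53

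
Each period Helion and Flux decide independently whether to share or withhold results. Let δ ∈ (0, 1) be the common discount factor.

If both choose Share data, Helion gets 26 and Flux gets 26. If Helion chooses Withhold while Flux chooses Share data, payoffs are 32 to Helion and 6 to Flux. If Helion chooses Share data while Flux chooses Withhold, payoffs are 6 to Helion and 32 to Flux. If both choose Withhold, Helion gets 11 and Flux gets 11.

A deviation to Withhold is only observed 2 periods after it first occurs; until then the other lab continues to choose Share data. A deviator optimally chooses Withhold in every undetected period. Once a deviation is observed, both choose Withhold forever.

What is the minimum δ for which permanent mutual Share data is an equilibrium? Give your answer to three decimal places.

0.535

Deviating for the 2 undetected periods gains 32−26 = 6 per period over cooperation, then loses 26−11 = 15 per period forever once punishment starts.
Gain: 6(1 + δ + … + δ^1); loss: 15·δ^2/(1−δ).
No profitable deviation ⇔ 6(1−δ^2) ≤ 15·δ^2, i.e. δ^2 ≥ 6/(6+15) = 2/7.
Hence δ ≥ (2/7)^(1/2) ≈ 0.535.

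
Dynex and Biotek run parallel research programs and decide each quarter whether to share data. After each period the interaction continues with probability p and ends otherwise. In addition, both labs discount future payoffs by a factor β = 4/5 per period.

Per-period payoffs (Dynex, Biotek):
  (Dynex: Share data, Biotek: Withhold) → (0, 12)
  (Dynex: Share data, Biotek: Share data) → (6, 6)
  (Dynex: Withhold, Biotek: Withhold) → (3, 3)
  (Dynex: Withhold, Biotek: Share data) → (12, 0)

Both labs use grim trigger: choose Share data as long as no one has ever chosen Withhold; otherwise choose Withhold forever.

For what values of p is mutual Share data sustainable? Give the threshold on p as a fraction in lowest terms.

With continuation probability p and discount β, the effective per-period discount factor is βp.
Grim-trigger IC: βp ≥ (12−6)/(12−3) = 2/3.
So p ≥ (2/3)/(4/5) = 5/6.

5/6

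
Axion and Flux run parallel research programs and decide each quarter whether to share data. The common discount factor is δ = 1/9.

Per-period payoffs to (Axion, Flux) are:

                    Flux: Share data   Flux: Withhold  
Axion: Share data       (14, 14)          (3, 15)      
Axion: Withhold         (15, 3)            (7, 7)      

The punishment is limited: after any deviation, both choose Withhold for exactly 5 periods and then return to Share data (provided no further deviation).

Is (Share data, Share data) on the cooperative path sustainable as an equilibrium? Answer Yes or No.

IC: δ+…+δ^5 ≥ (15−14)/(14−7) = 1/7.
At δ = 1/9: partial sum = 0.1250 < 0.1429. Cooperation not sustainable.

No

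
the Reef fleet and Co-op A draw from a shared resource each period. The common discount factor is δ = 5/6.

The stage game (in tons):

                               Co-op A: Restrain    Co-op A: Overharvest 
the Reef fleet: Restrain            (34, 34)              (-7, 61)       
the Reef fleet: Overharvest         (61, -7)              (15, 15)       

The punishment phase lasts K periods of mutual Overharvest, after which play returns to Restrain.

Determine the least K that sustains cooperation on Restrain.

2

IC: δ(1−δ^K)/(1−δ) ≥ (61−34)/(34−15) = 27/19.
With δ = 5/6: need 1 − δ^K ≥ 27/19·(1−5/6)/(5/6), i.e. δ^K ≤ 0.7158.
Since (5/6)^1 = 0.8333 and (5/6)^2 = 0.6944, the smallest such K is 2.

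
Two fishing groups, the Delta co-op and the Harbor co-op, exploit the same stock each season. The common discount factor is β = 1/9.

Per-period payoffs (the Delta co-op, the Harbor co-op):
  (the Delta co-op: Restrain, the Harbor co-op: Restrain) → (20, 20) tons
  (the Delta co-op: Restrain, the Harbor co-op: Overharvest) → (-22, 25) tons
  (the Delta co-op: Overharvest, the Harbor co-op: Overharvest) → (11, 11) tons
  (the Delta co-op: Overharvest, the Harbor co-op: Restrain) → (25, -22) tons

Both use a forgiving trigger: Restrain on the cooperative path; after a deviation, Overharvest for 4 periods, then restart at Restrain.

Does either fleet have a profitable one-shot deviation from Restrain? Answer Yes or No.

Comparing payoff streams over the 5 periods until play realigns: cooperate → 20(1+β+…+β^4); deviate → 25 + 11(β+…+β^4).
Cooperation is sustained iff (20−11)(β+…+β^4) ≥ 25−20.
β+…+β^4 = 1/9·(1−(1/9)^4)/(1−1/9) = 0.1250, and (25−20)/(20−11) = 0.5556.
0.1250 < 0.5556, so cooperation is not sustainable.

Yes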